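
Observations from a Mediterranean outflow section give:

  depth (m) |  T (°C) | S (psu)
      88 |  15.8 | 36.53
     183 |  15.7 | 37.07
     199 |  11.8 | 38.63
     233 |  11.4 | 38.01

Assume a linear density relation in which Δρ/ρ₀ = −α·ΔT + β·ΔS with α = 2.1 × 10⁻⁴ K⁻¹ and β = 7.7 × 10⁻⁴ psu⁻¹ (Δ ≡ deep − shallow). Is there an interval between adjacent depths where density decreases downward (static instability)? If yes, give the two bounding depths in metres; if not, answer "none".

Evaluate Δρ/ρ₀ = −αΔT + βΔS across each adjacent pair:
  88–183 m: −αΔT+βΔS = −(2.1 × 10⁻⁴)(-0.1)+(7.7 × 10⁻⁴)(+0.54) = 4.4 × 10⁻⁴ → stable
  183–199 m: −αΔT+βΔS = −(2.1 × 10⁻⁴)(-3.9)+(7.7 × 10⁻⁴)(+1.56) = 2.0 × 10⁻³ → stable
  199–233 m: −αΔT+βΔS = −(2.1 × 10⁻⁴)(-0.4)+(7.7 × 10⁻⁴)(-0.62) = -3.9 × 10⁻⁴ → UNSTABLE
The 199–233 m interval has Δρ < 0: lighter water underlies denser water.

199–233 m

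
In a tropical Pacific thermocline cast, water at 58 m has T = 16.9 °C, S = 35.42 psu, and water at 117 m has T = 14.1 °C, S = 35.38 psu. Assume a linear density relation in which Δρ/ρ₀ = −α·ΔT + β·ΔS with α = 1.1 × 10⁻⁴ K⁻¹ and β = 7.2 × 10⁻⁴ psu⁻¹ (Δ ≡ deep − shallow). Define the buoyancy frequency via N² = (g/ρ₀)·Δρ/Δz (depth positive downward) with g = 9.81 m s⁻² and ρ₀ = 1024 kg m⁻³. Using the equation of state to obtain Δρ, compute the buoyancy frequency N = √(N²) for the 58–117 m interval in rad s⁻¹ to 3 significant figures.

6.81 × 10⁻³ rad s⁻¹

ΔT = -2.8 K, ΔS = -0.04 psu (deep − shallow).
Δρ/ρ₀ = −αΔT + βΔS = 3.08 × 10⁻⁴ − 2.88 × 10⁻⁵ = 2.792 × 10⁻⁴, so Δρ ≈ 0.2859 kg m⁻³.
N² = (g/ρ₀)·Δρ/Δz = g·(Δρ/ρ₀)/Δz = 9.81 × 2.792 × 10⁻⁴ / 59 = 4.6423 × 10⁻⁵ s⁻².
N = √(4.6423 × 10⁻⁵) = 6.8134 × 10⁻³ rad s⁻¹ ≈ 6.81 × 10⁻³ rad s⁻¹.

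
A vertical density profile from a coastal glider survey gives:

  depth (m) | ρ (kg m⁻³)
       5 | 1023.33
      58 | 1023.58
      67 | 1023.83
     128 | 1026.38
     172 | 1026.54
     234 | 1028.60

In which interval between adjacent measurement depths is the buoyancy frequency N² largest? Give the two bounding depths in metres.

67–128 m

Compute the density gradient over each adjacent pair:
  5–58 m: Δρ/Δz = 0.25/53 = 4.7 × 10⁻³ kg m⁻⁴
  58–67 m: Δρ/Δz = 0.25/9 = 0.028 kg m⁻⁴
  67–128 m: Δρ/Δz = 2.55/61 = 0.042 kg m⁻⁴
  128–172 m: Δρ/Δz = 0.16/44 = 3.6 × 10⁻³ kg m⁻⁴
  172–234 m: Δρ/Δz = 2.06/62 = 0.033 kg m⁻⁴
The largest gradient is in the 67–128 m interval — the pycnocline.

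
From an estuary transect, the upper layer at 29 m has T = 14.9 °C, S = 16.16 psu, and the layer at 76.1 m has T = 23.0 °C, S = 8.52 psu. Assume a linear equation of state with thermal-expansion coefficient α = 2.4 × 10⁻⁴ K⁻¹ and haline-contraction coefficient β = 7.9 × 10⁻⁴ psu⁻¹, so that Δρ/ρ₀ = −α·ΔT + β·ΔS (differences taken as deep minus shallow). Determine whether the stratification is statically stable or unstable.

unstable

ΔT = 23.0 − 14.9 = +8.1 K and ΔS = 8.52 − 16.16 = -7.64 psu (deep − shallow).
−αΔT = -1.944 × 10⁻³; βΔS = -6.0356 × 10⁻³; sum Δρ/ρ₀ = -7.9796 × 10⁻³.
Δρ/ρ₀ < 0, so Δρ < 0: deeper water is lighter → statically unstable; the column would overturn.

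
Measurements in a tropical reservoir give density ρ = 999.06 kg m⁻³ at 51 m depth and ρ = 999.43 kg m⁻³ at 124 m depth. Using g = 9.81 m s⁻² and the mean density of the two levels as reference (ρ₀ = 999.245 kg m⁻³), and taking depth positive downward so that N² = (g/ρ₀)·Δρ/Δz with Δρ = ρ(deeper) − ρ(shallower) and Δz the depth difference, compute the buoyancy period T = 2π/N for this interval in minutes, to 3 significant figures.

14.8 min

Δρ = 999.43 − 999.06 = 0.37 kg m⁻³ over Δz = 124 − 51 = 73 m.
N² = (9.81/999.245) × (0.37/73) = 4.9759 × 10⁻⁵ s⁻².
N = √(4.9759 × 10⁻⁵) = 7.0540 × 10⁻³ rad s⁻¹, so T = 2π/N = 890.73 s = 14.845 min ≈ 14.8 min.
Since Δρ > 0 the layer is stably stratified.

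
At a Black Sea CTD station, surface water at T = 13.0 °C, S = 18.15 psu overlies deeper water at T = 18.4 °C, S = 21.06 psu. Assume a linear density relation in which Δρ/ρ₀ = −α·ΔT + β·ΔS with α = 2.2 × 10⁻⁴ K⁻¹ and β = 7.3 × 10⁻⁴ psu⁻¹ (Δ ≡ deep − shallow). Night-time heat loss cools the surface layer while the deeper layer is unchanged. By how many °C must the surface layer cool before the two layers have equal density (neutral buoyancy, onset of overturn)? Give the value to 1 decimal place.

Neutral buoyancy requires Δρ = 0, i.e. −α(T_deep − T_surf′) + β(S_deep − S_surf) = 0.
T_surf′ = T_deep − (β/α)·ΔS = 18.4 − (7.3 × 10⁻⁴/2.2 × 10⁻⁴)·(+2.91) = 8.744 °C.
Cooling required: 13.0 − (8.744) = 4.256 °C.

4.3 °C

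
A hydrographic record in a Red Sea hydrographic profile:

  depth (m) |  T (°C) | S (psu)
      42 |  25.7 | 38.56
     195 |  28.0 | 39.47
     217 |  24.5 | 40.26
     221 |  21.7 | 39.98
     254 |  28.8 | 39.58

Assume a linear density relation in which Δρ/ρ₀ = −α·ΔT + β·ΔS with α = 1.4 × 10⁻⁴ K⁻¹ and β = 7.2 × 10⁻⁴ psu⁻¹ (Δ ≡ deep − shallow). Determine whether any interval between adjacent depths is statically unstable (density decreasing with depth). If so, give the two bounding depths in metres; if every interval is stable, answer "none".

Evaluate Δρ/ρ₀ = −αΔT + βΔS across each adjacent pair:
  42–195 m: −αΔT+βΔS = −(1.4 × 10⁻⁴)(+2.3)+(7.2 × 10⁻⁴)(+0.91) = 3.3 × 10⁻⁴ → stable
  195–217 m: −αΔT+βΔS = −(1.4 × 10⁻⁴)(-3.5)+(7.2 × 10⁻⁴)(+0.79) = 1.1 × 10⁻³ → stable
  217–221 m: −αΔT+βΔS = −(1.4 × 10⁻⁴)(-2.8)+(7.2 × 10⁻⁴)(-0.28) = 1.9 × 10⁻⁴ → stable
  221–254 m: −αΔT+βΔS = −(1.4 × 10⁻⁴)(+7.1)+(7.2 × 10⁻⁴)(-0.40) = -1.3 × 10⁻³ → UNSTABLE
The 221–254 m interval has Δρ < 0: lighter water underlies denser water.

221–254 m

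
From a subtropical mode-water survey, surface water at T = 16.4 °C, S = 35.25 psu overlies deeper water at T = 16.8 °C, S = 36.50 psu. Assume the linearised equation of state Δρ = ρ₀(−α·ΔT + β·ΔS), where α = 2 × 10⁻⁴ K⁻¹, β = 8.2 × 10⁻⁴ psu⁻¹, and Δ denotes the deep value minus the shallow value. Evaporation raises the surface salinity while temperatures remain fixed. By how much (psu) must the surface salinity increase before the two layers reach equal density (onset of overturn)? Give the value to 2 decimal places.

Neutral buoyancy requires −α(T_deep − T_surf) + β(S_deep − S_surf′) = 0.
S_surf′ = S_deep − (α/β)·ΔT = 36.50 − (2 × 10⁻⁴/8.2 × 10⁻⁴)·(+0.4) = 36.4024 psu.
Increase required: 36.4024 − 35.25 = 1.1524 psu.

1.15 psu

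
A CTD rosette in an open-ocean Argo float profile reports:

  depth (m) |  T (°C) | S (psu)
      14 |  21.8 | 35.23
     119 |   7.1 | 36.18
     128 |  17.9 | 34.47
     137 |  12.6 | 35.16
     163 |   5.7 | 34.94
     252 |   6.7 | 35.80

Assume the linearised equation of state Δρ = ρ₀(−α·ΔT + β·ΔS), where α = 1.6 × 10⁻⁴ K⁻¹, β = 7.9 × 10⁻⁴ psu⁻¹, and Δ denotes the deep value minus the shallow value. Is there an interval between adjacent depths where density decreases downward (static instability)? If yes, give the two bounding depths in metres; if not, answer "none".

119–128 m

Evaluate Δρ/ρ₀ = −αΔT + βΔS across each adjacent pair:
  14–119 m: −αΔT+βΔS = −(1.6 × 10⁻⁴)(-14.7)+(7.9 × 10⁻⁴)(+0.95) = 3.1 × 10⁻³ → stable
  119–128 m: −αΔT+βΔS = −(1.6 × 10⁻⁴)(+10.8)+(7.9 × 10⁻⁴)(-1.71) = -3.1 × 10⁻³ → UNSTABLE
  128–137 m: −αΔT+βΔS = −(1.6 × 10⁻⁴)(-5.3)+(7.9 × 10⁻⁴)(+0.69) = 1.4 × 10⁻³ → stable
  137–163 m: −αΔT+βΔS = −(1.6 × 10⁻⁴)(-6.9)+(7.9 × 10⁻⁴)(-0.22) = 9.3 × 10⁻⁴ → stable
  163–252 m: −αΔT+βΔS = −(1.6 × 10⁻⁴)(+1.0)+(7.9 × 10⁻⁴)(+0.86) = 5.2 × 10⁻⁴ → stable
The 119–128 m interval has Δρ < 0: lighter water underlies denser water.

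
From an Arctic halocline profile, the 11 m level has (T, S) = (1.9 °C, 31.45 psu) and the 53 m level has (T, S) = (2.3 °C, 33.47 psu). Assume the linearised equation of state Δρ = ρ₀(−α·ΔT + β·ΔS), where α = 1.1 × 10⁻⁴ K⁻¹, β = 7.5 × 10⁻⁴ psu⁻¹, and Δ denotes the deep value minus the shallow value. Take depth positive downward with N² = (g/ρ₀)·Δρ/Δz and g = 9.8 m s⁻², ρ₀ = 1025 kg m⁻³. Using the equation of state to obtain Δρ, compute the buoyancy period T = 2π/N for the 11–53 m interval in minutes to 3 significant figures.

ΔT = +0.4 K, ΔS = +2.02 psu (deep − shallow).
Δρ/ρ₀ = −αΔT + βΔS = -4.40 × 10⁻⁵ + 1.515 × 10⁻³ = 1.471 × 10⁻³, so Δρ ≈ 1.508 kg m⁻³.
N² = (g/ρ₀)·Δρ/Δz = g·(Δρ/ρ₀)/Δz = 9.8 × 1.471 × 10⁻³ / 42 = 3.4323 × 10⁻⁴ s⁻².
N = √(3.4323 × 10⁻⁴) = 0.018526 rad s⁻¹ → T = 2π/N = 339.15 s = 5.6525 min ≈ 5.65 min.

5.65 min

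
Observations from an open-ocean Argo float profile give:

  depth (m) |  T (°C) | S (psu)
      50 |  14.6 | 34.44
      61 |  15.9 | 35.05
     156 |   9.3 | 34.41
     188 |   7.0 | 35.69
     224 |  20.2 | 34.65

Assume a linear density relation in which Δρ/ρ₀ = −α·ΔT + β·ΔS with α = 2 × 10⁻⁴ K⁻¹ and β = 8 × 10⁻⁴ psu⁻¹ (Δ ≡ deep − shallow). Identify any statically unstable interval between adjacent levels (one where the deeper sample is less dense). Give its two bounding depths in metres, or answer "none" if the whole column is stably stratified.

188–224 m

Evaluate Δρ/ρ₀ = −αΔT + βΔS across each adjacent pair:
  50–61 m: −αΔT+βΔS = −(2 × 10⁻⁴)(+1.3)+(8 × 10⁻⁴)(+0.61) = 2.3 × 10⁻⁴ → stable
  61–156 m: −αΔT+βΔS = −(2 × 10⁻⁴)(-6.6)+(8 × 10⁻⁴)(-0.64) = 8.1 × 10⁻⁴ → stable
  156–188 m: −αΔT+βΔS = −(2 × 10⁻⁴)(-2.3)+(8 × 10⁻⁴)(+1.28) = 1.5 × 10⁻³ → stable
  188–224 m: −αΔT+βΔS = −(2 × 10⁻⁴)(+13.2)+(8 × 10⁻⁴)(-1.04) = -3.5 × 10⁻³ → UNSTABLE
The 188–224 m interval has Δρ < 0: lighter water underlies denser water.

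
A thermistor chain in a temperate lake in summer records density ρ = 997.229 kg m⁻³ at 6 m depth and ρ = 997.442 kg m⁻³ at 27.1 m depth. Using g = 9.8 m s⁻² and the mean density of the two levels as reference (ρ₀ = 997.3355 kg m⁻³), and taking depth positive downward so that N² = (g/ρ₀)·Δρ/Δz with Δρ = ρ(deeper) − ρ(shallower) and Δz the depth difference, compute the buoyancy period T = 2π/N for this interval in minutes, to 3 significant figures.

10.5 min

Δρ = 997.442 − 997.229 = 0.213 kg m⁻³ over Δz = 27.1 − 6 = 21.1 m.
N² = (9.8/997.3355) × (0.213/21.1) = 9.9193 × 10⁻⁵ s⁻².
N = √(9.9193 × 10⁻⁵) = 9.9596 × 10⁻³ rad s⁻¹, so T = 2π/N = 630.87 s = 10.514 min ≈ 10.5 min.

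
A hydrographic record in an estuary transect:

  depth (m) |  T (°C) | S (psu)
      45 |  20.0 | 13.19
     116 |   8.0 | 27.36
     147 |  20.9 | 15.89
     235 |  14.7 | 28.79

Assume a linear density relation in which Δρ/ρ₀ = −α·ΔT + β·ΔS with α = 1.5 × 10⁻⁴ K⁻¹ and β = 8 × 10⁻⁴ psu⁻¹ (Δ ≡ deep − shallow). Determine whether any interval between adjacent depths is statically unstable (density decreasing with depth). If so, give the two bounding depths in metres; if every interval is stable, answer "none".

116–147 m

Evaluate Δρ/ρ₀ = −αΔT + βΔS across each adjacent pair:
  45–116 m: −αΔT+βΔS = −(1.5 × 10⁻⁴)(-12.0)+(8 × 10⁻⁴)(+14.17) = 0.013 → stable
  116–147 m: −αΔT+βΔS = −(1.5 × 10⁻⁴)(+12.9)+(8 × 10⁻⁴)(-11.47) = -0.011 → UNSTABLE
  147–235 m: −αΔT+βΔS = −(1.5 × 10⁻⁴)(-6.2)+(8 × 10⁻⁴)(+12.90) = 0.011 → stable
The 116–147 m interval has Δρ < 0: lighter water underlies denser water.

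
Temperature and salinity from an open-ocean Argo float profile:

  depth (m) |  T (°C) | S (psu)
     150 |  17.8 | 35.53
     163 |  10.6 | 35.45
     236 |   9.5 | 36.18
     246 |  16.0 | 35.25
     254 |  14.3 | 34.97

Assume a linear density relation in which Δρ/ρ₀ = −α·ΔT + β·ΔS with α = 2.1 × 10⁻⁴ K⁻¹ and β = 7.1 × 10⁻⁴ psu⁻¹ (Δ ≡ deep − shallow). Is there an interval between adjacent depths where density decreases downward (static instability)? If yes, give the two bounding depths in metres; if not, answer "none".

236–246 m

Evaluate Δρ/ρ₀ = −αΔT + βΔS across each adjacent pair:
  150–163 m: −αΔT+βΔS = −(2.1 × 10⁻⁴)(-7.2)+(7.1 × 10⁻⁴)(-0.08) = 1.5 × 10⁻³ → stable
  163–236 m: −αΔT+βΔS = −(2.1 × 10⁻⁴)(-1.1)+(7.1 × 10⁻⁴)(+0.73) = 7.5 × 10⁻⁴ → stable
  236–246 m: −αΔT+βΔS = −(2.1 × 10⁻⁴)(+6.5)+(7.1 × 10⁻⁴)(-0.93) = -2.0 × 10⁻³ → UNSTABLE
  246–254 m: −αΔT+βΔS = −(2.1 × 10⁻⁴)(-1.7)+(7.1 × 10⁻⁴)(-0.28) = 1.6 × 10⁻⁴ → stable
The 236–246 m interval has Δρ < 0: lighter water underlies denser water.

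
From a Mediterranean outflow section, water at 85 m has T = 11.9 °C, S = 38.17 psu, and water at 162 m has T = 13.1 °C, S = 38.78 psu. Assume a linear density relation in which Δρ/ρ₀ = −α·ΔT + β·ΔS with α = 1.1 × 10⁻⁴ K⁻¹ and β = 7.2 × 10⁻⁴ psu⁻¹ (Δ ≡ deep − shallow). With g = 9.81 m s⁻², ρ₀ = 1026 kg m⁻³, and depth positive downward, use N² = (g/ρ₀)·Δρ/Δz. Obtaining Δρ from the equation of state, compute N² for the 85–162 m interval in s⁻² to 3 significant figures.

ΔT = +1.2 K, ΔS = +0.61 psu (deep − shallow).
Δρ/ρ₀ = −αΔT + βΔS = -1.32 × 10⁻⁴ + 4.392 × 10⁻⁴ = 3.072 × 10⁻⁴, so Δρ ≈ 0.3152 kg m⁻³.
N² = (g/ρ₀)·Δρ/Δz = g·(Δρ/ρ₀)/Δz = 9.81 × 3.072 × 10⁻⁴ / 77 = 3.9138 × 10⁻⁵ s⁻² ≈ 3.91 × 10⁻⁵ s⁻².

3.91 × 10⁻⁵ s⁻²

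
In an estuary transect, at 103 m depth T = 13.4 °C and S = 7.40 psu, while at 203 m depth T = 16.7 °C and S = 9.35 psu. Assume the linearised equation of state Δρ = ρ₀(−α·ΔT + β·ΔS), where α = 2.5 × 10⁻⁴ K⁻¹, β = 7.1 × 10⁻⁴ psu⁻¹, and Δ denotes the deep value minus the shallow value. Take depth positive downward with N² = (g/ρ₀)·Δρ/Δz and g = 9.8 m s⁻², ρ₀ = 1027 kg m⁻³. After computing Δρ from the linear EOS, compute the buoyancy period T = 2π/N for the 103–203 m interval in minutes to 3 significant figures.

14.1 min

ΔT = +3.3 K, ΔS = +1.95 psu (deep − shallow).
Δρ/ρ₀ = −αΔT + βΔS = -8.25 × 10⁻⁴ + 1.3845 × 10⁻³ = 5.595 × 10⁻⁴, so Δρ ≈ 0.5746 kg m⁻³.
N² = (g/ρ₀)·Δρ/Δz = g·(Δρ/ρ₀)/Δz = 9.8 × 5.595 × 10⁻⁴ / 100 = 5.4831 × 10⁻⁵ s⁻².
N = √(5.4831 × 10⁻⁵) = 7.4048 × 10⁻³ rad s⁻¹ → T = 2π/N = 848.53 s = 14.142 min ≈ 14.1 min.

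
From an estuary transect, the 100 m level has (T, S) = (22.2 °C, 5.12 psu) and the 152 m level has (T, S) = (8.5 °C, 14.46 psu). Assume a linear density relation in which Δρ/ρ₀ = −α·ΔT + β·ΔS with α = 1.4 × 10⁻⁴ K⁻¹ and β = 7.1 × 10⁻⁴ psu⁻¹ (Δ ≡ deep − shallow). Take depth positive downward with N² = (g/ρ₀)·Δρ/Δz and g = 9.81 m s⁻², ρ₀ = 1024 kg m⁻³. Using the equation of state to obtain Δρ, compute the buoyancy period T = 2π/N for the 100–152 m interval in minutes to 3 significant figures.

2.61 min

ΔT = -13.7 K, ΔS = +9.34 psu (deep − shallow).
Δρ/ρ₀ = −αΔT + βΔS = 1.918 × 10⁻³ + 6.6314 × 10⁻³ = 8.5494 × 10⁻³, so Δρ ≈ 8.755 kg m⁻³.
N² = (g/ρ₀)·Δρ/Δz = g·(Δρ/ρ₀)/Δz = 9.81 × 8.5494 × 10⁻³ / 52 = 1.6129 × 10⁻³ s⁻².
N = √(1.6129 × 10⁻³) = 0.040161 rad s⁻¹ → T = 2π/N = 156.45 s = 2.6075 min ≈ 2.61 min.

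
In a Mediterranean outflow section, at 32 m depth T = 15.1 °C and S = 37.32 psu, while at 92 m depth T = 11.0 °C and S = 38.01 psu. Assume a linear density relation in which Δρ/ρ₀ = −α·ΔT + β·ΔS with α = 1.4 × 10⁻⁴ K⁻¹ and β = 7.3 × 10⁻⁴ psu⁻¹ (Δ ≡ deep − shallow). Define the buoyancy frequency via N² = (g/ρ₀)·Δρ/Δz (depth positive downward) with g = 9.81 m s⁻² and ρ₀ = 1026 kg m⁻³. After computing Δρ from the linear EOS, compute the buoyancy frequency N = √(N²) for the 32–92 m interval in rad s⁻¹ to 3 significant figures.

ΔT = -4.1 K, ΔS = +0.69 psu (deep − shallow).
Δρ/ρ₀ = −αΔT + βΔS = 5.74 × 10⁻⁴ + 5.037 × 10⁻⁴ = 1.0777 × 10⁻³, so Δρ ≈ 1.106 kg m⁻³.
N² = (g/ρ₀)·Δρ/Δz = g·(Δρ/ρ₀)/Δz = 9.81 × 1.0777 × 10⁻³ / 60 = 1.7620 × 10⁻⁴ s⁻².
N = √(1.7620 × 10⁻⁴) = 0.013274 rad s⁻¹ ≈ 0.0133 rad s⁻¹.

0.0133 rad s⁻¹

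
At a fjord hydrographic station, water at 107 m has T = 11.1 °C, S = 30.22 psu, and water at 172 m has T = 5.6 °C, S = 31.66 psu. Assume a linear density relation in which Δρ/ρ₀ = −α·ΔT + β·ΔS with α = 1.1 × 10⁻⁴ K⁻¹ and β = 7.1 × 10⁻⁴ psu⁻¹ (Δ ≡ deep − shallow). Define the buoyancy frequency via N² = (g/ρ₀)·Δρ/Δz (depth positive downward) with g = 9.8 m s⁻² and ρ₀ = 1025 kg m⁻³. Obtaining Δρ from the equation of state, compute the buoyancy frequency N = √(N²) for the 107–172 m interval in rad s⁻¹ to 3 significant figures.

0.0157 rad s⁻¹

ΔT = -5.5 K, ΔS = +1.44 psu (deep − shallow).
Δρ/ρ₀ = −αΔT + βΔS = 6.05 × 10⁻⁴ + 1.0224 × 10⁻³ = 1.6274 × 10⁻³, so Δρ ≈ 1.668 kg m⁻³.
N² = (g/ρ₀)·Δρ/Δz = g·(Δρ/ρ₀)/Δz = 9.8 × 1.6274 × 10⁻³ / 65 = 2.4536 × 10⁻⁴ s⁻².
N = √(2.4536 × 10⁻⁴) = 0.015664 rad s⁻¹ ≈ 0.0157 rad s⁻¹.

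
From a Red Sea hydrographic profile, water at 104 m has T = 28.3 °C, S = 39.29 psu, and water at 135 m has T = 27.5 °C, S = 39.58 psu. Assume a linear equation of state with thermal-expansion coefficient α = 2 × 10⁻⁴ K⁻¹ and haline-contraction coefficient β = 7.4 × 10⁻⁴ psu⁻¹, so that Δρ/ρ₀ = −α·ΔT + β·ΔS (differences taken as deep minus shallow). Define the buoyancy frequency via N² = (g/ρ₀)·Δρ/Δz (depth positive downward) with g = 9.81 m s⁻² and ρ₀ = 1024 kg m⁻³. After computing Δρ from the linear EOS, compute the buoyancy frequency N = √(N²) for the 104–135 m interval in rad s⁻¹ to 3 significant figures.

ΔT = -0.8 K, ΔS = +0.29 psu (deep − shallow).
Δρ/ρ₀ = −αΔT + βΔS = 1.60 × 10⁻⁴ + 2.146 × 10⁻⁴ = 3.746 × 10⁻⁴, so Δρ ≈ 0.3836 kg m⁻³.
N² = (g/ρ₀)·Δρ/Δz = g·(Δρ/ρ₀)/Δz = 9.81 × 3.746 × 10⁻⁴ / 31 = 1.1854 × 10⁻⁴ s⁻².
N = √(1.1854 × 10⁻⁴) = 0.010888 rad s⁻¹ ≈ 0.0109 rad s⁻¹.

0.0109 rad s⁻¹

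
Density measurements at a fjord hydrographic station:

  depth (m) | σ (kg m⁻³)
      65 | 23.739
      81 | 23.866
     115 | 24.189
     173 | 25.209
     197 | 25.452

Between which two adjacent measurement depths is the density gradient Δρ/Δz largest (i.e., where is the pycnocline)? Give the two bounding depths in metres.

Compute the density gradient over each adjacent pair:
  65–81 m: Δρ/Δz = 0.127/16 = 7.9 × 10⁻³ kg m⁻⁴
  81–115 m: Δρ/Δz = 0.323/34 = 9.5 × 10⁻³ kg m⁻⁴
  115–173 m: Δρ/Δz = 1.020/58 = 0.018 kg m⁻⁴
  173–197 m: Δρ/Δz = 0.243/24 = 0.010 kg m⁻⁴
The largest gradient is in the 115–173 m interval — the pycnocline.

115–173 m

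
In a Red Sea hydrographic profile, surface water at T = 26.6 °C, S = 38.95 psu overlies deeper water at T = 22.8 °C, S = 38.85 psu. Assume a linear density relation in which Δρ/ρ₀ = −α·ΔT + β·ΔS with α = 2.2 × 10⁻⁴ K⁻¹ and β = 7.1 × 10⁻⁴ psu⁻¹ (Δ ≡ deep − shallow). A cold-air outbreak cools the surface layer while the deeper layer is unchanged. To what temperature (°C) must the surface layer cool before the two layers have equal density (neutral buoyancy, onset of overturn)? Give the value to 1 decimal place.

Neutral buoyancy requires Δρ = 0, i.e. −α(T_deep − T_surf′) + β(S_deep − S_surf) = 0.
T_surf′ = T_deep − (β/α)·ΔS = 22.8 − (7.1 × 10⁻⁴/2.2 × 10⁻⁴)·(-0.10) = 23.123 °C.
Cooling required: 26.6 − (23.123) = 3.477 °C.

23.1 °C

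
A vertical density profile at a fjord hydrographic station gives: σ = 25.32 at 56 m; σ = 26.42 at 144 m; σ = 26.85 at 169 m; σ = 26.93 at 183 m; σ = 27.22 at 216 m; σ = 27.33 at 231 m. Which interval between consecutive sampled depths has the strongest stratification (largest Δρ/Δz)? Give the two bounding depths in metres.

Compute the density gradient over each adjacent pair:
  56–144 m: Δρ/Δz = 1.10/88 = 0.013 kg m⁻⁴
  144–169 m: Δρ/Δz = 0.43/25 = 0.017 kg m⁻⁴
  169–183 m: Δρ/Δz = 0.08/14 = 5.7 × 10⁻³ kg m⁻⁴
  183–216 m: Δρ/Δz = 0.29/33 = 8.8 × 10⁻³ kg m⁻⁴
  216–231 m: Δρ/Δz = 0.11/15 = 7.3 × 10⁻³ kg m⁻⁴
The largest gradient is in the 144–169 m interval — the pycnocline.

144–169 m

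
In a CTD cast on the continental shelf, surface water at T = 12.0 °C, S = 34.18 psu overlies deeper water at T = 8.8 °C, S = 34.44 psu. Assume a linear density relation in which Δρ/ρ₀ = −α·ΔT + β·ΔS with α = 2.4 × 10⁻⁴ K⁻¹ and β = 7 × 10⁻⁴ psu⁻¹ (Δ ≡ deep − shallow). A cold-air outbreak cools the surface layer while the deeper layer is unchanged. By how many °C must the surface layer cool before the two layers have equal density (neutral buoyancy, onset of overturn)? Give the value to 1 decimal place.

Neutral buoyancy requires Δρ = 0, i.e. −α(T_deep − T_surf′) + β(S_deep − S_surf) = 0.
T_surf′ = T_deep − (β/α)·ΔS = 8.8 − (7 × 10⁻⁴/2.4 × 10⁻⁴)·(+0.26) = 8.042 °C.
Cooling required: 12.0 − (8.042) = 3.958 °C.

4.0 °C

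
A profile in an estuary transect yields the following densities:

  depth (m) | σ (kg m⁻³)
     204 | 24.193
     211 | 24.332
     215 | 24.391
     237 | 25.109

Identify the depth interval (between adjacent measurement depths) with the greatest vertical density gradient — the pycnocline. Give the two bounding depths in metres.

215–237 m

Compute the density gradient over each adjacent pair:
  204–211 m: Δρ/Δz = 0.139/7 = 0.020 kg m⁻⁴
  211–215 m: Δρ/Δz = 0.059/4 = 0.015 kg m⁻⁴
  215–237 m: Δρ/Δz = 0.718/22 = 0.033 kg m⁻⁴
The largest gradient is in the 215–237 m interval — the pycnocline.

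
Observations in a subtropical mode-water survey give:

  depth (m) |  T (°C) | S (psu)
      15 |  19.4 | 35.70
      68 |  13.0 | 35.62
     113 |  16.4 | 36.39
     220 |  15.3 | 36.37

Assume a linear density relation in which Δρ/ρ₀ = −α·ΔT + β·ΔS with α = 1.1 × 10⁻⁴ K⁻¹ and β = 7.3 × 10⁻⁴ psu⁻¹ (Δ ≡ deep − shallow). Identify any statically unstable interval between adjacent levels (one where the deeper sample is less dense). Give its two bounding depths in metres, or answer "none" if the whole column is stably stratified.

Evaluate Δρ/ρ₀ = −αΔT + βΔS across each adjacent pair:
  15–68 m: −αΔT+βΔS = −(1.1 × 10⁻⁴)(-6.4)+(7.3 × 10⁻⁴)(-0.08) = 6.5 × 10⁻⁴ → stable
  68–113 m: −αΔT+βΔS = −(1.1 × 10⁻⁴)(+3.4)+(7.3 × 10⁻⁴)(+0.77) = 1.9 × 10⁻⁴ → stable
  113–220 m: −αΔT+βΔS = −(1.1 × 10⁻⁴)(-1.1)+(7.3 × 10⁻⁴)(-0.02) = 1.1 × 10⁻⁴ → stable
Every interval has Δρ > 0: the column is stably stratified throughout.

none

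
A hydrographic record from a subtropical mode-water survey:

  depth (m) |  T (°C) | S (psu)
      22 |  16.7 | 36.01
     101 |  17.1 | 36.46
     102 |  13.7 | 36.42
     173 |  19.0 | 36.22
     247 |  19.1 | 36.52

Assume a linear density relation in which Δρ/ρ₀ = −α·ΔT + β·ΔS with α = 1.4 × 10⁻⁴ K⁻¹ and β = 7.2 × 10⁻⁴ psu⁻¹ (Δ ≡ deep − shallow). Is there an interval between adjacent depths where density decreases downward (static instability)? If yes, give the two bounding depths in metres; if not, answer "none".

102–173 m

Evaluate Δρ/ρ₀ = −αΔT + βΔS across each adjacent pair:
  22–101 m: −αΔT+βΔS = −(1.4 × 10⁻⁴)(+0.4)+(7.2 × 10⁻⁴)(+0.45) = 2.7 × 10⁻⁴ → stable
  101–102 m: −αΔT+βΔS = −(1.4 × 10⁻⁴)(-3.4)+(7.2 × 10⁻⁴)(-0.04) = 4.5 × 10⁻⁴ → stable
  102–173 m: −αΔT+βΔS = −(1.4 × 10⁻⁴)(+5.3)+(7.2 × 10⁻⁴)(-0.20) = -8.9 × 10⁻⁴ → UNSTABLE
  173–247 m: −αΔT+βΔS = −(1.4 × 10⁻⁴)(+0.1)+(7.2 × 10⁻⁴)(+0.30) = 2.0 × 10⁻⁴ → stable
The 102–173 m interval has Δρ < 0: lighter water underlies denser water.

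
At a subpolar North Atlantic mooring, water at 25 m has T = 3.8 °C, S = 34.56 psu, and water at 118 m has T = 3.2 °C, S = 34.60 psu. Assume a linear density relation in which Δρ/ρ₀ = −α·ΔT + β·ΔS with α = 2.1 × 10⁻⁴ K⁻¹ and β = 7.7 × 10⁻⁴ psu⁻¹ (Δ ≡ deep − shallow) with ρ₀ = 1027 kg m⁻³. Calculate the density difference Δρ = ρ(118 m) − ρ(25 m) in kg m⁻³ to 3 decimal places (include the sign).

+0.161 kg m⁻³

ΔT = -0.6 K, ΔS = +0.04 psu (deep − shallow).
Δρ/ρ₀ = −(2.1 × 10⁻⁴)(-0.6) + (7.7 × 10⁻⁴)(+0.04) = 1.568 × 10⁻⁴.
Δρ = 1027 × (1.568 × 10⁻⁴) = +0.161 kg m⁻³.
Positive Δρ: denser below, stable.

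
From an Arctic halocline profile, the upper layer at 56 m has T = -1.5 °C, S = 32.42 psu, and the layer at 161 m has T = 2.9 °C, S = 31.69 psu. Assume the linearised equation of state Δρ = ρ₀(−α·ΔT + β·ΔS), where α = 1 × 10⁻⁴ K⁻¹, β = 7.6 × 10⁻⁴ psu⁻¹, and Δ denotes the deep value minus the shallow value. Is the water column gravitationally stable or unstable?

unstable

ΔT = 2.9 − -1.5 = +4.4 K and ΔS = 31.69 − 32.42 = -0.73 psu (deep − shallow).
−αΔT = -4.40 × 10⁻⁴; βΔS = -5.548 × 10⁻⁴; sum Δρ/ρ₀ = -9.948 × 10⁻⁴.
Δρ/ρ₀ < 0, so Δρ < 0: deeper water is lighter → statically unstable; the column would overturn.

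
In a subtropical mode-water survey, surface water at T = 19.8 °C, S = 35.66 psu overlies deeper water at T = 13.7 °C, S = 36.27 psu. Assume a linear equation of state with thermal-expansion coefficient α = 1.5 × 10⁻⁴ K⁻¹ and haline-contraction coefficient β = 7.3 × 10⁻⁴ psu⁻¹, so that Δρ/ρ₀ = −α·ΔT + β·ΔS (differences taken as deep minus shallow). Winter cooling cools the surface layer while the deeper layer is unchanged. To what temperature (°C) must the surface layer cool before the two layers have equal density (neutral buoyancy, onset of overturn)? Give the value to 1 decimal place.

10.7 °C

Neutral buoyancy requires Δρ = 0, i.e. −α(T_deep − T_surf′) + β(S_deep − S_surf) = 0.
T_surf′ = T_deep − (β/α)·ΔS = 13.7 − (7.3 × 10⁻⁴/1.5 × 10⁻⁴)·(+0.61) = 10.731 °C.
Cooling required: 19.8 − (10.731) = 9.069 °C.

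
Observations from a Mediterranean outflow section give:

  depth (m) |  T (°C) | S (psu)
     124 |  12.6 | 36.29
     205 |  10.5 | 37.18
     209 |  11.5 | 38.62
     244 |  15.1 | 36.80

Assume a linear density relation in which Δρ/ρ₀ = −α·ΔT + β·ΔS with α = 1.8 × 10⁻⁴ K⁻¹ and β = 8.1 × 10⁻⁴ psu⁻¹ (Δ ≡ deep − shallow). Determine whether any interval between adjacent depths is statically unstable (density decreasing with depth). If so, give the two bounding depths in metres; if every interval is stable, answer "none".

209–244 m

Evaluate Δρ/ρ₀ = −αΔT + βΔS across each adjacent pair:
  124–205 m: −αΔT+βΔS = −(1.8 × 10⁻⁴)(-2.1)+(8.1 × 10⁻⁴)(+0.89) = 1.1 × 10⁻³ → stable
  205–209 m: −αΔT+βΔS = −(1.8 × 10⁻⁴)(+1.0)+(8.1 × 10⁻⁴)(+1.44) = 9.9 × 10⁻⁴ → stable
  209–244 m: −αΔT+βΔS = −(1.8 × 10⁻⁴)(+3.6)+(8.1 × 10⁻⁴)(-1.82) = -2.1 × 10⁻³ → UNSTABLE
The 209–244 m interval has Δρ < 0: lighter water underlies denser water.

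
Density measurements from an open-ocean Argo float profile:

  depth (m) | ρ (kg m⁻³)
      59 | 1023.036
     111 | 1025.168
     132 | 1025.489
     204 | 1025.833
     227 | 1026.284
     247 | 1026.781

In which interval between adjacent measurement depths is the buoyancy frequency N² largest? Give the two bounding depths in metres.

59–111 m

Compute the density gradient over each adjacent pair:
  59–111 m: Δρ/Δz = 2.132/52 = 0.041 kg m⁻⁴
  111–132 m: Δρ/Δz = 0.321/21 = 0.015 kg m⁻⁴
  132–204 m: Δρ/Δz = 0.344/72 = 4.8 × 10⁻³ kg m⁻⁴
  204–227 m: Δρ/Δz = 0.451/23 = 0.020 kg m⁻⁴
  227–247 m: Δρ/Δz = 0.497/20 = 0.025 kg m⁻⁴
The largest gradient is in the 59–111 m interval — the pycnocline.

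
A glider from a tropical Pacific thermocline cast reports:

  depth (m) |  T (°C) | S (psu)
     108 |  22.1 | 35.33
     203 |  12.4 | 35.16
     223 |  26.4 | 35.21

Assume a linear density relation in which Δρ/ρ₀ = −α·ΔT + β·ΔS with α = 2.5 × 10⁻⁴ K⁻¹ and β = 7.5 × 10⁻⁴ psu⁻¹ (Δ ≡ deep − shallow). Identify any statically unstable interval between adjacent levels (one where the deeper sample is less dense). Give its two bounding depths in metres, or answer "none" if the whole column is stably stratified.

Evaluate Δρ/ρ₀ = −αΔT + βΔS across each adjacent pair:
  108–203 m: −αΔT+βΔS = −(2.5 × 10⁻⁴)(-9.7)+(7.5 × 10⁻⁴)(-0.17) = 2.3 × 10⁻³ → stable
  203–223 m: −αΔT+βΔS = −(2.5 × 10⁻⁴)(+14.0)+(7.5 × 10⁻⁴)(+0.05) = -3.5 × 10⁻³ → UNSTABLE
The 203–223 m interval has Δρ < 0: lighter water underlies denser water.

203–223 m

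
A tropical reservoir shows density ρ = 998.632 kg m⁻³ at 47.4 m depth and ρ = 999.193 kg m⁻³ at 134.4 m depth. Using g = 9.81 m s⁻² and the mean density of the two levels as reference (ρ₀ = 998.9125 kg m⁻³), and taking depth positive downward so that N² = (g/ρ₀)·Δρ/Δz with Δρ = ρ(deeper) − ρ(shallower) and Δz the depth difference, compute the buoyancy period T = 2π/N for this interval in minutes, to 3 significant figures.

13.2 min

Δρ = 999.193 − 998.632 = 0.561 kg m⁻³ over Δz = 134.4 − 47.4 = 87 m.
N² = (9.81/998.9125) × (0.561/87) = 6.3326 × 10⁻⁵ s⁻².
N = √(6.3326 × 10⁻⁵) = 7.9578 × 10⁻³ rad s⁻¹, so T = 2π/N = 789.56 s = 13.159 min ≈ 13.2 min.
A positive N² confirms static stability across the interval.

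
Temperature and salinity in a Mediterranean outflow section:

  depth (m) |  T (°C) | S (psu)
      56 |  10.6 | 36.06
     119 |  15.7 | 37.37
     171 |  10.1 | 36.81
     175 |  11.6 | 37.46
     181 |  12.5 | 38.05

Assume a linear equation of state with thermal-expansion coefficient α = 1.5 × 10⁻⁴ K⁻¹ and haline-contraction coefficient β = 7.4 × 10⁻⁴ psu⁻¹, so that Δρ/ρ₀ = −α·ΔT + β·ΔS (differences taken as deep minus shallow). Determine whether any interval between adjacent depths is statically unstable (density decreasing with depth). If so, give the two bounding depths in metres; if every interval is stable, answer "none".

Evaluate Δρ/ρ₀ = −αΔT + βΔS across each adjacent pair:
  56–119 m: −αΔT+βΔS = −(1.5 × 10⁻⁴)(+5.1)+(7.4 × 10⁻⁴)(+1.31) = 2.0 × 10⁻⁴ → stable
  119–171 m: −αΔT+βΔS = −(1.5 × 10⁻⁴)(-5.6)+(7.4 × 10⁻⁴)(-0.56) = 4.3 × 10⁻⁴ → stable
  171–175 m: −αΔT+βΔS = −(1.5 × 10⁻⁴)(+1.5)+(7.4 × 10⁻⁴)(+0.65) = 2.6 × 10⁻⁴ → stable
  175–181 m: −αΔT+βΔS = −(1.5 × 10⁻⁴)(+0.9)+(7.4 × 10⁻⁴)(+0.59) = 3.0 × 10⁻⁴ → stable
Every interval has Δρ > 0: the column is stably stratified throughout.

none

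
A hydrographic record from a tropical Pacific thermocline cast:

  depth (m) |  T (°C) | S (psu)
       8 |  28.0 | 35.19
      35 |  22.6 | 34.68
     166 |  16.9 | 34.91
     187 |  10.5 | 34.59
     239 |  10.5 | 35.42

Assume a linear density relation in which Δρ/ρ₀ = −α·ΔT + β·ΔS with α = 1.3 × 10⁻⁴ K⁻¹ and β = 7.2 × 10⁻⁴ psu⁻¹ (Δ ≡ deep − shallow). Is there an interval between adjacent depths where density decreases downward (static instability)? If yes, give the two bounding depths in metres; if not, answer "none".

Evaluate Δρ/ρ₀ = −αΔT + βΔS across each adjacent pair:
  8–35 m: −αΔT+βΔS = −(1.3 × 10⁻⁴)(-5.4)+(7.2 × 10⁻⁴)(-0.51) = 3.3 × 10⁻⁴ → stable
  35–166 m: −αΔT+βΔS = −(1.3 × 10⁻⁴)(-5.7)+(7.2 × 10⁻⁴)(+0.23) = 9.1 × 10⁻⁴ → stable
  166–187 m: −αΔT+βΔS = −(1.3 × 10⁻⁴)(-6.4)+(7.2 × 10⁻⁴)(-0.32) = 6.0 × 10⁻⁴ → stable
  187–239 m: −αΔT+βΔS = −(1.3 × 10⁻⁴)(+0.0)+(7.2 × 10⁻⁴)(+0.83) = 6.0 × 10⁻⁴ → stable
Every interval has Δρ > 0: the column is stably stratified throughout.

none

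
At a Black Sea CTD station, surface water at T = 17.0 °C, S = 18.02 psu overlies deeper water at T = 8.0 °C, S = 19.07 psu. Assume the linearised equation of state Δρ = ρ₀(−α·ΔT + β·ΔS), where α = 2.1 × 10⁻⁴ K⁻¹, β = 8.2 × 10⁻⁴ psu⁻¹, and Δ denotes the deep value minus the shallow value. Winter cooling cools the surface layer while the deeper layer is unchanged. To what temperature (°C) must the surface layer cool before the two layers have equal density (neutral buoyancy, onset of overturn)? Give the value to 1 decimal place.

Neutral buoyancy requires Δρ = 0, i.e. −α(T_deep − T_surf′) + β(S_deep − S_surf) = 0.
T_surf′ = T_deep − (β/α)·ΔS = 8.0 − (8.2 × 10⁻⁴/2.1 × 10⁻⁴)·(+1.05) = 3.900 °C.
Cooling required: 17.0 − (3.900) = 13.100 °C.

3.9 °C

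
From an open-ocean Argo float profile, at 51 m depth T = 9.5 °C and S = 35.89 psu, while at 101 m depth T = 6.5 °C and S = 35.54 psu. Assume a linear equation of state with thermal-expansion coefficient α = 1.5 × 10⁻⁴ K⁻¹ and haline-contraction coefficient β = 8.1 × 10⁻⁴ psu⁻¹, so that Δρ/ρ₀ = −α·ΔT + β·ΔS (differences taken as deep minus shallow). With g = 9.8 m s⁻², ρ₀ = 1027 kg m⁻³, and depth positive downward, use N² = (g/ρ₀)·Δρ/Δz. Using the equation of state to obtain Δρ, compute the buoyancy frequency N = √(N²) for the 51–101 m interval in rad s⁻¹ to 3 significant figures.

5.71 × 10⁻³ rad s⁻¹

ΔT = -3.0 K, ΔS = -0.35 psu (deep − shallow).
Δρ/ρ₀ = −αΔT + βΔS = 4.50 × 10⁻⁴ − 2.835 × 10⁻⁴ = 1.665 × 10⁻⁴, so Δρ ≈ 0.1710 kg m⁻³.
N² = (g/ρ₀)·Δρ/Δz = g·(Δρ/ρ₀)/Δz = 9.8 × 1.665 × 10⁻⁴ / 50 = 3.2634 × 10⁻⁵ s⁻².
N = √(3.2634 × 10⁻⁵) = 5.7126 × 10⁻³ rad s⁻¹ ≈ 5.71 × 10⁻³ rad s⁻¹.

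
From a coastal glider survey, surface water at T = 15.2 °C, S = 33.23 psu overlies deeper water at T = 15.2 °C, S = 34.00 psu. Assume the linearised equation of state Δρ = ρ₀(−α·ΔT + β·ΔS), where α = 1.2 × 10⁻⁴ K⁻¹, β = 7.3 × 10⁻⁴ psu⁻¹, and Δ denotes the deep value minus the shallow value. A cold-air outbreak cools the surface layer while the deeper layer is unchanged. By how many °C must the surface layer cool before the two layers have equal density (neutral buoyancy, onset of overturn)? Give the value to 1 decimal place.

4.7 °C

Neutral buoyancy requires Δρ = 0, i.e. −α(T_deep − T_surf′) + β(S_deep − S_surf) = 0.
T_surf′ = T_deep − (β/α)·ΔS = 15.2 − (7.3 × 10⁻⁴/1.2 × 10⁻⁴)·(+0.77) = 10.516 °C.
Cooling required: 15.2 − (10.516) = 4.684 °C.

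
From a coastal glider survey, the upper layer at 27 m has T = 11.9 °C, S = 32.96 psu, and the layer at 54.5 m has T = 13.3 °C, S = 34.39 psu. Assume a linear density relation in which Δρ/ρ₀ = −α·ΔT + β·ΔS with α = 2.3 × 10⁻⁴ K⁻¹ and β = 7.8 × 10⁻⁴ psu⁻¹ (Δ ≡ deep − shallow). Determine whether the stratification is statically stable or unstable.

stable

ΔT = 13.3 − 11.9 = +1.4 K and ΔS = 34.39 − 32.96 = +1.43 psu (deep − shallow).
−αΔT = -3.22 × 10⁻⁴; βΔS = 1.1154 × 10⁻³; sum Δρ/ρ₀ = 7.934 × 10⁻⁴.
Δρ/ρ₀ > 0, so Δρ > 0: deeper water is denser → statically stable.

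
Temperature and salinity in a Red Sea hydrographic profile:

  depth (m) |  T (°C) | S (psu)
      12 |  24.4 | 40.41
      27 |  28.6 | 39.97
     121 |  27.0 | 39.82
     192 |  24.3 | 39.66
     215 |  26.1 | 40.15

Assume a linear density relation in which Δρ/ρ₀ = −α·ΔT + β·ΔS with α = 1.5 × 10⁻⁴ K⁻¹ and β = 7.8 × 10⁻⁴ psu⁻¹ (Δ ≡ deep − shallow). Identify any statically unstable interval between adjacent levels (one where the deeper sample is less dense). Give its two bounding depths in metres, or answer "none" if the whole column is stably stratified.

12–27 m

Evaluate Δρ/ρ₀ = −αΔT + βΔS across each adjacent pair:
  12–27 m: −αΔT+βΔS = −(1.5 × 10⁻⁴)(+4.2)+(7.8 × 10⁻⁴)(-0.44) = -9.7 × 10⁻⁴ → UNSTABLE
  27–121 m: −αΔT+βΔS = −(1.5 × 10⁻⁴)(-1.6)+(7.8 × 10⁻⁴)(-0.15) = 1.2 × 10⁻⁴ → stable
  121–192 m: −αΔT+βΔS = −(1.5 × 10⁻⁴)(-2.7)+(7.8 × 10⁻⁴)(-0.16) = 2.8 × 10⁻⁴ → stable
  192–215 m: −αΔT+βΔS = −(1.5 × 10⁻⁴)(+1.8)+(7.8 × 10⁻⁴)(+0.49) = 1.1 × 10⁻⁴ → stable
The 12–27 m interval has Δρ < 0: lighter water underlies denser water.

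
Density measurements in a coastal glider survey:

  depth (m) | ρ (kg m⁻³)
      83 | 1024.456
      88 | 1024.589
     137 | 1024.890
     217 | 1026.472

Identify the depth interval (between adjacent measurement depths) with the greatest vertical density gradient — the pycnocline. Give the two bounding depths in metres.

83–88 m

Compute the density gradient over each adjacent pair:
  83–88 m: Δρ/Δz = 0.133/5 = 0.027 kg m⁻⁴
  88–137 m: Δρ/Δz = 0.301/49 = 6.1 × 10⁻³ kg m⁻⁴
  137–217 m: Δρ/Δz = 1.582/80 = 0.020 kg m⁻⁴
The largest gradient is in the 83–88 m interval — the pycnocline.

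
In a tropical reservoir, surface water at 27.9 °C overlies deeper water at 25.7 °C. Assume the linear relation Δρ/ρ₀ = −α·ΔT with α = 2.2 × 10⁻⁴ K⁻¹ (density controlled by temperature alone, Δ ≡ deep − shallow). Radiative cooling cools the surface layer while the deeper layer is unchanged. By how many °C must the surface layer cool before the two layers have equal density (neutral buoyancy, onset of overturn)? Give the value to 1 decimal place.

2.2 °C

With temperature the only control, equal density requires T_surf′ = T_deep.
T_surf′ = 25.7 °C.
Cooling required: 27.9 − 25.7 = 2.2 °C.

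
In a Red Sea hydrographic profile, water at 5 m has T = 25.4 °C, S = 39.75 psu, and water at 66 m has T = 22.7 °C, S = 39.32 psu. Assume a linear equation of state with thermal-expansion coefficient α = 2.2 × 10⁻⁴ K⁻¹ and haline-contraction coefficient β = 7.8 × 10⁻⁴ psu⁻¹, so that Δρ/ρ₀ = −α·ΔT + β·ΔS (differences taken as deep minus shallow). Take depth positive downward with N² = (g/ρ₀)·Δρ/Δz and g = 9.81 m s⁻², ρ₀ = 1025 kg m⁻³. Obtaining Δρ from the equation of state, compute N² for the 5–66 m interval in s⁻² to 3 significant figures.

4.16 × 10⁻⁵ s⁻²

ΔT = -2.7 K, ΔS = -0.43 psu (deep − shallow).
Δρ/ρ₀ = −αΔT + βΔS = 5.94 × 10⁻⁴ − 3.354 × 10⁻⁴ = 2.586 × 10⁻⁴, so Δρ ≈ 0.2651 kg m⁻³.
N² = (g/ρ₀)·Δρ/Δz = g·(Δρ/ρ₀)/Δz = 9.81 × 2.586 × 10⁻⁴ / 61 = 4.1588 × 10⁻⁵ s⁻² ≈ 4.16 × 10⁻⁵ s⁻².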